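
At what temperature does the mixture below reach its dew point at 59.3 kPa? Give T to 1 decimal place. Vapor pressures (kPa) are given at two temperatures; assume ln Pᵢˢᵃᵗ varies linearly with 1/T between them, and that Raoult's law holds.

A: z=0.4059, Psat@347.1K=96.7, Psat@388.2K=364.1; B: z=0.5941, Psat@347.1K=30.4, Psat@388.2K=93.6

Dew-point temperature: Σzᵢ·P/Pᵢˢᵃᵗ(T) = 1. Interpolate ln Pᵢˢᵃᵗ = aᵢ + bᵢ/T.
  T = 347.1 K: ΣzᵢP/Pᵢˢᵃᵗ = 1.4078
  T = 388.2 K: ΣzᵢP/Pᵢˢᵃᵗ = 0.4425
  T = 367.6 K: ΣzᵢP/Pᵢˢᵃᵗ = 0.7647
  T = 357.4 K: ΣzᵢP/Pᵢˢᵃᵗ = 1.0268
  T = 362.5 K: ΣzᵢP/Pᵢˢᵃᵗ = 0.8842
  T = 359.9 K: ΣzᵢP/Pᵢˢᵃᵗ = 0.9537
Interpolating between 357.4 K and 359.9 K gives T ≈ 358.3 K.

T = 358.3 K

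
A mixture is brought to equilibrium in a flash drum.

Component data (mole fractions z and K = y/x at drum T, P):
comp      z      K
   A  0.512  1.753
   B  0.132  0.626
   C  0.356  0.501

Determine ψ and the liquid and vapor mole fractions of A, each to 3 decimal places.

ψ = 0.449, x_A = 0.383, y_A = 0.671

Let ψ = V/F and solve Σ zᵢ(Kᵢ−1)/(1+ψ(Kᵢ−1)) = 0.
Feasibility: ΣzᵢKᵢ = 1.159, Σzᵢ/Kᵢ = 1.214 — both > 1, two phases present.
Newton–Raphson from ψ = 0.5:
  ψ = 0.500: g = -0.0173, g' = -0.339 → ψ = 0.449
Converged at ψ = 0.449.
Compositions from xᵢ = zᵢ/(1+ψ(Kᵢ−1)), yᵢ = Kᵢxᵢ:
  A: x = 0.383, y = 0.671
  B: x = 0.159, y = 0.099
  C: x = 0.459, y = 0.230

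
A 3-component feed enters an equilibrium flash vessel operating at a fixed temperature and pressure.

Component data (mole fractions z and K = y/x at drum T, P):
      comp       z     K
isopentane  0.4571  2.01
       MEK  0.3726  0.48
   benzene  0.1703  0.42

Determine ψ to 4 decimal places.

ψ = 0.3104

Material balance + equilibrium reduce to Σ zᵢ(Kᵢ−1)/(1+ψ(Kᵢ−1)) = 0.
Check two-phase: ΣzᵢKᵢ = 1.1691 > 1 and Σzᵢ/Kᵢ = 1.4091 > 1, so g(0) = 0.1691 > 0 and g(1) = -0.4091 < 0.
Newton iteration, ψ⁰ = 0.42:
  ψ = 0.4200: g = -0.05431, g' = -0.4949 → ψ = 0.3103
  ψ = 0.3103: g = 0.00004, g' = -0.4988 → ψ = 0.3104
Converged at ψ = 0.3104.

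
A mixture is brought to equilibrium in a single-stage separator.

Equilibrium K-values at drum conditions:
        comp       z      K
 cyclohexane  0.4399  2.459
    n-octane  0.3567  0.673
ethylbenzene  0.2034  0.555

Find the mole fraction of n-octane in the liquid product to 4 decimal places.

x_n-octane = 0.4817

Material balance + equilibrium reduce to Σ zᵢ(Kᵢ−1)/(1+V/F(Kᵢ−1)) = 0.
Feasibility: ΣzᵢKᵢ = 1.4347, Σzᵢ/Kᵢ = 1.0754 — both > 1, two phases present.
Newton iteration, V/F⁰ = 0.56:
  V/F = 0.5600: g = 0.08988, g' = -0.4122 → V/F = 0.7780
  V/F = 0.7780: g = 0.00571, g' = -0.3683 → V/F = 0.7935
  V/F = 0.7935: g = 0.00001, g' = -0.3669 → V/F = 0.7936
Converged at V/F = 0.7936.
Compositions from xᵢ = zᵢ/(1+V/F(Kᵢ−1)), yᵢ = Kᵢxᵢ:
  cyclohexane: x = 0.2039, y = 0.5013
  n-octane: x = 0.4817, y = 0.3242
  ethylbenzene: x = 0.3144, y = 0.1745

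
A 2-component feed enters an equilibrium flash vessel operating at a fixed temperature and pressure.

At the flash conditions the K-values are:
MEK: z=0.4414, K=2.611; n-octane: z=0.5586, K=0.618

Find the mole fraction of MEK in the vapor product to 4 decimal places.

Binary case is linear: z₁(K₁−1)(1+β(K₂−1)) + z₂(K₂−1)(1+β(K₁−1)) = 0
⇒ β = [z₁(K₁−1)+z₂(K₂−1)] / [−(K₁−1)(K₂−1)] = 0.49771/0.61540 = 0.8088
Compositions from xᵢ = zᵢ/(1+β(Kᵢ−1)), yᵢ = Kᵢxᵢ:
  MEK: x = 0.1917, y = 0.5005
  n-octane: x = 0.8083, y = 0.4995

y_MEK = 0.5005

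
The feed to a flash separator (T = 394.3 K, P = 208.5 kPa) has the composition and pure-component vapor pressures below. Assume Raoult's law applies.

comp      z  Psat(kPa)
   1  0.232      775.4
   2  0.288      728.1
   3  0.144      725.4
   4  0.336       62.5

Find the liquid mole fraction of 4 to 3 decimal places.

x_4 = 0.786

Raoult's law: Kᵢ = Pᵢˢᵃᵗ/P = Pᵢˢᵃᵗ/208.5.
  K_1 = 775.4/208.5 = 3.71894, K_2 = 728.1/208.5 = 3.49209, K_3 = 725.4/208.5 = 3.47914, K_4 = 62.5/208.5 = 0.29976
Rachford–Rice: g(ψ) = Σ zᵢ(Kᵢ−1)/(1+ψ(Kᵢ−1)) = 0.
g(0) = ΣzᵢKᵢ − 1 = 1.470 and g(1) = 1 − Σzᵢ/Kᵢ = -0.307, so a root lies in (0, 1).
Iterate (Newton) starting at ψ = 0.7:
  ψ = 0.700: g = 0.1478, g' = -1.193 → ψ = 0.824
  ψ = 0.824: g = -0.0090, g' = -1.371 → ψ = 0.817
Converged at ψ = 0.817.
Compositions from xᵢ = zᵢ/(1+ψ(Kᵢ−1)), yᵢ = Kᵢxᵢ:
  1: x = 0.072, y = 0.268
  2: x = 0.095, y = 0.331
  3: x = 0.048, y = 0.166
  4: x = 0.786, y = 0.235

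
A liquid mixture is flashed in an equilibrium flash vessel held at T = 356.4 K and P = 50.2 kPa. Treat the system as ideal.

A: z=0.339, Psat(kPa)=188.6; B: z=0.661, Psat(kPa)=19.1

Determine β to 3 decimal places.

β = 0.307

Raoult's law: Kᵢ = Pᵢˢᵃᵗ/P = Pᵢˢᵃᵗ/50.2.
  K_A = 188.6/50.2 = 3.75697, K_B = 19.1/50.2 = 0.38048
Rachford–Rice: g(β) = Σ zᵢ(Kᵢ−1)/(1+β(Kᵢ−1)) = 0.
Check two-phase: ΣzᵢKᵢ = 1.525 > 1 and Σzᵢ/Kᵢ = 1.828 > 1, so g(0) = 0.525 > 0 and g(1) = -0.828 < 0.
Newton–Raphson from β = 0.5:
  β = 0.500: g = -0.2003, g' = -0.988 → β = 0.297
  β = 0.297: g = 0.0118, g' = -1.160 → β = 0.307
Converged at β = 0.307.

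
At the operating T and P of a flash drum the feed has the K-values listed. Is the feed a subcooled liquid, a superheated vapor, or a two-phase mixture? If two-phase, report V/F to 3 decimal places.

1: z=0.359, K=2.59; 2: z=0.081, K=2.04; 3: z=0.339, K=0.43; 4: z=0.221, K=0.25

two-phase, V/F = 0.304

ΣzᵢKᵢ = 1.296; Σzᵢ/Kᵢ = 1.851.
Both exceed 1, so a two-phase solution exists.
Iterate (Newton) starting at ψ = 0.5:
  ψ = 0.500: g = -0.1620, g' = -0.853 → ψ = 0.310
  ψ = 0.310: g = -0.0047, g' = -0.831 → ψ = 0.304
Converged at ψ = 0.304.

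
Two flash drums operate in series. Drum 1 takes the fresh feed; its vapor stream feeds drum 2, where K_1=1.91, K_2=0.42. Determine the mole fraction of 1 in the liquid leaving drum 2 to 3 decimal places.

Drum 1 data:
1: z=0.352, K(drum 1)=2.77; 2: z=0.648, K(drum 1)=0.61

x_1 (drum 2) = 0.389

Drum 1:
Let ψ₁ = V/F and solve Σ zᵢ(Kᵢ−1)/(1+ψ₁(Kᵢ−1)) = 0.
Feasibility: ΣzᵢKᵢ = 1.370, Σzᵢ/Kᵢ = 1.189 — both > 1, two phases present.
Iterate (Newton) starting at ψ₁ = 0.57:
  ψ₁ = 0.570: g = -0.0148, g' = -0.436 → ψ₁ = 0.536
Converged at ψ₁ = 0.536.
Drum-1 compositions:
  1: x = 0.181, y = 0.500
  2: x = 0.819, y = 0.500
Drum-2 feed = drum-1 vapor: z₂ = (0.5001, 0.4999).
Drum 2:
Rachford–Rice: g(ψ₂) = Σ zᵢ(Kᵢ−1)/(1+ψ₂(Kᵢ−1)) = 0.
Feasibility: ΣzᵢKᵢ = 1.165, Σzᵢ/Kᵢ = 1.452 — both > 1, two phases present.
Binary case is linear: z₁(K₁−1)(1+ψ₂(K₂−1)) + z₂(K₂−1)(1+ψ₂(K₁−1)) = 0
⇒ ψ₂ = [z₁(K₁−1)+z₂(K₂−1)] / [−(K₁−1)(K₂−1)] = 0.1652/0.5278 = 0.313
  1: x = 0.389, y = 0.743
  2: x = 0.611, y = 0.257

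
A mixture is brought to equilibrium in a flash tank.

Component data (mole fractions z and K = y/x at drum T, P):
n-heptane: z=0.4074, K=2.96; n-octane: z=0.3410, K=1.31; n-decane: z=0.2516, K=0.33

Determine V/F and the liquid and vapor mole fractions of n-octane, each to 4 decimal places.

V/F = 0.8400, x_n-octane = 0.2705, y_n-octane = 0.3544

Rachford–Rice: g(V/F) = Σ zᵢ(Kᵢ−1)/(1+V/F(Kᵢ−1)) = 0.
g(0) = ΣzᵢKᵢ − 1 = 0.7356 and g(1) = 1 − Σzᵢ/Kᵢ = -0.1604, so a root lies in (0, 1).
Newton iteration, V/F⁰ = 0.5:
  V/F = 0.5000: g = 0.24132, g' = -0.6792 → V/F = 0.8553
  V/F = 0.8553: g = -0.01293, g' = -0.8586 → V/F = 0.8402
  V/F = 0.8402: g = -0.00018, g' = -0.8353 → V/F = 0.8400
Converged at V/F = 0.8400.
Compositions from xᵢ = zᵢ/(1+V/F(Kᵢ−1)), yᵢ = Kᵢxᵢ:
  n-heptane: x = 0.1539, y = 0.4557
  n-octane: x = 0.2705, y = 0.3544
  n-decane: x = 0.5755, y = 0.1899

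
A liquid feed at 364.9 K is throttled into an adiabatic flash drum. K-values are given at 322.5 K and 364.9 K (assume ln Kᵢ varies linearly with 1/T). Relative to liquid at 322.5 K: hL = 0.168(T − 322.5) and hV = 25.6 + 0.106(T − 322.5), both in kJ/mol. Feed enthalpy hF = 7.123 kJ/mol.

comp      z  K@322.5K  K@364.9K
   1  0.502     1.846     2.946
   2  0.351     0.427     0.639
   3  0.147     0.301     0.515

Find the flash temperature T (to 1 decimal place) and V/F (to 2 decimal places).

T = 324.2 K, V/F = 0.27

Adiabatic flash: solve Rachford–Rice at each trial T, then check hF = ψ·hV(T) + (1−ψ)·hL(T).
  T = 322.5 K: K = (1.846, 0.427, 0.301), RR gives ψ = 0.233, H_out = 5.960 kJ/mol
  T = 364.9 K: K = (2.946, 0.639, 0.515), RR gives ψ = 0.989, H_out = 29.839 kJ/mol
  T = 343.7 K: K = (2.366, 0.529, 0.400), RR gives ψ = 0.615, H_out = 18.504 kJ/mol
  T = 333.1 K: K = (2.098, 0.477, 0.349), RR gives ψ = 0.438, H_out = 12.708 kJ/mol
  T = 327.8 K: K = (1.970, 0.452, 0.324), RR gives ψ = 0.341, H_out = 9.514 kJ/mol
  T = 325.1 K: K = (1.906, 0.439, 0.312), RR gives ψ = 0.288, H_out = 7.759 kJ/mol
  T = 323.8 K: K = (1.876, 0.433, 0.307), RR gives ψ = 0.261, H_out = 6.874 kJ/mol
Linear interpolation between T = 323.8 (H_out = 6.874) and T = 325.1 (H_out = 7.759) on hF = 7.123 gives T ≈ 324.2 K, at which ψ = 0.27.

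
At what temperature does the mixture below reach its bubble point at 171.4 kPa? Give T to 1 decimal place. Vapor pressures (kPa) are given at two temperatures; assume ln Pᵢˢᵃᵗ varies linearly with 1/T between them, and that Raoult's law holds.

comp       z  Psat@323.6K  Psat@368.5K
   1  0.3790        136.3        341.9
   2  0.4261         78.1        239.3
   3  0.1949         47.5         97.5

T = 349.8 K

Bubble-point temperature: ΣzᵢPᵢˢᵃᵗ(T) = P. Interpolate ln Pᵢˢᵃᵗ = aᵢ + bᵢ/T.
  T = 323.6 K: ΣzᵢPᵢˢᵃᵗ = 94.19 kPa
  T = 368.5 K: ΣzᵢPᵢˢᵃᵗ = 250.55 kPa
  T = 346.1 K: ΣzᵢPᵢˢᵃᵗ = 158.45 kPa
  T = 357.3 K: ΣzᵢPᵢˢᵃᵗ = 200.60 kPa
  T = 351.7 K: ΣzᵢPᵢˢᵃᵗ = 178.60 kPa
  T = 348.9 K: ΣzᵢPᵢˢᵃᵗ = 168.30 kPa
  T = 350.3 K: ΣzᵢPᵢˢᵃᵗ = 173.39 kPa
Interpolating between 348.9 K and 350.3 K gives T ≈ 349.8 K.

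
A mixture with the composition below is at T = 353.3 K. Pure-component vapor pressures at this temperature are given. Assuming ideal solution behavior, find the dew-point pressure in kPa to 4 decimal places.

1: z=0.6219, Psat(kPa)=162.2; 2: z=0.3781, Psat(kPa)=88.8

At the dew point ψ → 1, so Σzᵢ/Kᵢ = 1 with Kᵢ = Pᵢˢᵃᵗ/P ⇒ 1/P = Σzᵢ/Pᵢˢᵃᵗ.
1/P = 0.6219/162.2 + 0.3781/88.8 = 0.0080920 ⇒ P = 123.5783 kPa

Pdew = 123.5783 kPa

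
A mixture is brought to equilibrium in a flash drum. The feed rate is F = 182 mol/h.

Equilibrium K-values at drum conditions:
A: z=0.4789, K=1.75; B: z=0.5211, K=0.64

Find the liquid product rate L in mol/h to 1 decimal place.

L = 66.3 mol/h

Rachford–Rice: g(ψ) = Σ zᵢ(Kᵢ−1)/(1+ψ(Kᵢ−1)) = 0.
Feasibility: ΣzᵢKᵢ = 1.1716, Σzᵢ/Kᵢ = 1.0879 — both > 1, two phases present.
Binary case is linear: z₁(K₁−1)(1+ψ(K₂−1)) + z₂(K₂−1)(1+ψ(K₁−1)) = 0
⇒ ψ = [z₁(K₁−1)+z₂(K₂−1)] / [−(K₁−1)(K₂−1)] = 0.17158/0.27000 = 0.6355
Then V = ψ·F = 0.6355·182 = 115.7 mol/h and L = F − V = 66.3 mol/h.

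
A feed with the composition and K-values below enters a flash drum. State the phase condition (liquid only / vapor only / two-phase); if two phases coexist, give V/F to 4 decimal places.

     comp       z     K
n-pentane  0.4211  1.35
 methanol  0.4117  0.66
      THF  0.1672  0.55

ΣzᵢKᵢ = 0.9322; Σzᵢ/Kᵢ = 1.2397.
Since ΣzᵢKᵢ < 1 the mixture is below its bubble point — single liquid phase.

liquid only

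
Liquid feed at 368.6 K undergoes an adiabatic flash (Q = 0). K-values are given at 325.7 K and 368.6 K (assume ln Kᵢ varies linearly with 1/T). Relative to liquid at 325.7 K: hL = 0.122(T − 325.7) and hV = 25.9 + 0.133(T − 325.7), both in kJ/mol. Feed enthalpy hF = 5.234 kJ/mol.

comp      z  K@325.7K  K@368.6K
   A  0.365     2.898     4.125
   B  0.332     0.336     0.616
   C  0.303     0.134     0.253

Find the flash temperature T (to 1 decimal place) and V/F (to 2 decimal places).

T = 330.6 K, V/F = 0.18

Adiabatic flash: solve Rachford–Rice at each trial T, then check hF = ψ·hV(T) + (1−ψ)·hL(T).
  T = 325.7 K: K = (2.898, 0.336, 0.134), RR gives ψ = 0.144, H_out = 3.740 kJ/mol
  T = 368.6 K: K = (4.125, 0.616, 0.253), RR gives ψ = 0.430, H_out = 16.586 kJ/mol
  T = 347.1 K: K = (3.494, 0.463, 0.188), RR gives ψ = 0.286, H_out = 10.089 kJ/mol
  T = 336.4 K: K = (3.192, 0.397, 0.159), RR gives ψ = 0.217, H_out = 6.952 kJ/mol
  T = 331.0 K: K = (3.042, 0.365, 0.146), RR gives ψ = 0.181, H_out = 5.348 kJ/mol
  T = 328.4 K: K = (2.971, 0.351, 0.140), RR gives ψ = 0.163, H_out = 4.565 kJ/mol
  T = 329.7 K: K = (3.007, 0.358, 0.143), RR gives ψ = 0.172, H_out = 4.958 kJ/mol
Linear interpolation between T = 329.7 (H_out = 4.958) and T = 331.0 (H_out = 5.348) on hF = 5.234 gives T ≈ 330.6 K, at which ψ = 0.18.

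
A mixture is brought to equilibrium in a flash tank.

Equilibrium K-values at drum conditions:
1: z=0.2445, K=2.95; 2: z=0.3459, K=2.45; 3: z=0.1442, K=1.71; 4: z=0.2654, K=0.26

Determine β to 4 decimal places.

β = 0.8020

Newton iteration, β⁰ = 0.5:
  β = 0.5000: g = 0.29598, g' = -0.8885 → β = 0.8331
  β = 0.8331: g = -0.03899, g' = -1.3010 → β = 0.8032
  β = 0.8032: g = -0.00143, g' = -1.2090 → β = 0.8020
Converged at β = 0.8020.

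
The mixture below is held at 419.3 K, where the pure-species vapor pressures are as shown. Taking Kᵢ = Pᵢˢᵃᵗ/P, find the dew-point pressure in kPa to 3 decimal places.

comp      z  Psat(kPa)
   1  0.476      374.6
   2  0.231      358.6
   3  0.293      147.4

At the dew point ψ → 1, so Σzᵢ/Kᵢ = 1 with Kᵢ = Pᵢˢᵃᵗ/P ⇒ 1/P = Σzᵢ/Pᵢˢᵃᵗ.
1/P = 0.476/374.6 + 0.231/358.6 + 0.293/147.4 = 0.003903 ⇒ P = 256.236 kPa

Pdew = 256.236 kPa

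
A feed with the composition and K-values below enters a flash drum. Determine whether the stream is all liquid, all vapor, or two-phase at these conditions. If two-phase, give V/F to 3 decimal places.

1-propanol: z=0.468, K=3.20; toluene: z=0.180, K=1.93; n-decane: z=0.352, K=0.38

two-phase, V/F = 0.840

ΣzᵢKᵢ = 1.979; Σzᵢ/Kᵢ = 1.166.
Both exceed 1, so a two-phase solution exists.
Newton iteration, ψ⁰ = 0.43:
  ψ = 0.430: g = 0.3511, g' = -0.929 → ψ = 0.808
  ψ = 0.808: g = 0.0291, g' = -0.888 → ψ = 0.841
  ψ = 0.841: g = -0.0005, g' = -0.918 → ψ = 0.840
Converged at ψ = 0.840.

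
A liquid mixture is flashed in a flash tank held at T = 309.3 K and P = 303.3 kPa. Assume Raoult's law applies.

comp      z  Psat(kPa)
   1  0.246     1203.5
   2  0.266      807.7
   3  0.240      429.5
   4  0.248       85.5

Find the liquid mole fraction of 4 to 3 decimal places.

Raoult's law: Kᵢ = Pᵢˢᵃᵗ/P = Pᵢˢᵃᵗ/303.3.
  K_1 = 1203.5/303.3 = 3.96802, K_2 = 807.7/303.3 = 2.66304, K_3 = 429.5/303.3 = 1.41609, K_4 = 85.5/303.3 = 0.28190
Let ψ = V/F and solve Σ zᵢ(Kᵢ−1)/(1+ψ(Kᵢ−1)) = 0.
Feasibility: ΣzᵢKᵢ = 2.094, Σzᵢ/Kᵢ = 1.211 — both > 1, two phases present.
Newton–Raphson from ψ = 0.66:
  ψ = 0.660: g = 0.1975, g' = -0.902 → ψ = 0.879
  ψ = 0.879: g = -0.0275, g' = -1.250 → ψ = 0.857
  ψ = 0.857: g = -0.0007, g' = -1.184 → ψ = 0.856
Converged at ψ = 0.856.
Compositions from xᵢ = zᵢ/(1+ψ(Kᵢ−1)), yᵢ = Kᵢxᵢ:
  1: x = 0.069, y = 0.276
  2: x = 0.110, y = 0.292
  3: x = 0.177, y = 0.251
  4: x = 0.644, y = 0.181

x_4 = 0.644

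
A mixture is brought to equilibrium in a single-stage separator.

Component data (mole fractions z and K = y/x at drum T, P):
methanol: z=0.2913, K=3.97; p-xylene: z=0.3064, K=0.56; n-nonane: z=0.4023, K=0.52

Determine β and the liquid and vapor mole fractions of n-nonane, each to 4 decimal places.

β = 0.3907, x_n-nonane = 0.4952, y_n-nonane = 0.2575

Let β = V/F and solve Σ zᵢ(Kᵢ−1)/(1+β(Kᵢ−1)) = 0.
g(0) = ΣzᵢKᵢ − 1 = 0.5372 and g(1) = 1 − Σzᵢ/Kᵢ = -0.3942, so a root lies in (0, 1).
Newton–Raphson from β = 0.51:
  β = 0.5100: g = -0.08548, g' = -0.6675 → β = 0.3819
  β = 0.3819: g = 0.00685, g' = -0.7887 → β = 0.3906
  β = 0.3906: g = 0.00005, g' = -0.7776 → β = 0.3907
Converged at β = 0.3907.
Compositions from xᵢ = zᵢ/(1+β(Kᵢ−1)), yᵢ = Kᵢxᵢ:
  methanol: x = 0.1348, y = 0.5353
  p-xylene: x = 0.3700, y = 0.2072
  n-nonane: x = 0.4952, y = 0.2575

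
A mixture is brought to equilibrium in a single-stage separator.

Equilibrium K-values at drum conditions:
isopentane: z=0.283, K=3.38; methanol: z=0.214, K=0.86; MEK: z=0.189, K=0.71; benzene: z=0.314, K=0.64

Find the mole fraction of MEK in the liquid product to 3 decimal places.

x_MEK = 0.237

Material balance + equilibrium reduce to Σ zᵢ(Kᵢ−1)/(1+V/F(Kᵢ−1)) = 0.
g(0) = ΣzᵢKᵢ − 1 = 0.476 and g(1) = 1 − Σzᵢ/Kᵢ = -0.089, so a root lies in (0, 1).
Iterate (Newton) starting at V/F = 0.37:
  V/F = 0.370: g = 0.1347, g' = -0.532 → V/F = 0.623
  V/F = 0.623: g = 0.0258, g' = -0.356 → V/F = 0.696
  V/F = 0.696: g = 0.0010, g' = -0.330 → V/F = 0.699
Converged at V/F = 0.699.
Compositions from xᵢ = zᵢ/(1+V/F(Kᵢ−1)), yᵢ = Kᵢxᵢ:
  isopentane: x = 0.106, y = 0.359
  methanol: x = 0.237, y = 0.204
  MEK: x = 0.237, y = 0.168
  benzene: x = 0.419, y = 0.268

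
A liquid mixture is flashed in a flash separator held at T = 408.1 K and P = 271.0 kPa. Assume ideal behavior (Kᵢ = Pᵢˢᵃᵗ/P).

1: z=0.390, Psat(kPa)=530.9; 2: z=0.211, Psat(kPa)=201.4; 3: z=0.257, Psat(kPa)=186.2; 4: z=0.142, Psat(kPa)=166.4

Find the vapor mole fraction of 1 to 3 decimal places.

y_1 = 0.481

Raoult's law: Kᵢ = Pᵢˢᵃᵗ/P = Pᵢˢᵃᵗ/271.0.
  K_1 = 530.9/271.0 = 1.95904, K_2 = 201.4/271.0 = 0.74317, K_3 = 186.2/271.0 = 0.68708, K_4 = 166.4/271.0 = 0.61402
Material balance + equilibrium reduce to Σ zᵢ(Kᵢ−1)/(1+β(Kᵢ−1)) = 0.
Feasibility: ΣzᵢKᵢ = 1.185, Σzᵢ/Kᵢ = 1.088 — both > 1, two phases present.
Newton–Raphson from β = 0.36:
  β = 0.360: g = 0.0640, g' = -0.276 → β = 0.592
  β = 0.592: g = 0.0048, g' = -0.239 → β = 0.613
Converged at β = 0.613.
Compositions from xᵢ = zᵢ/(1+β(Kᵢ−1)), yᵢ = Kᵢxᵢ:
  1: x = 0.246, y = 0.481
  2: x = 0.250, y = 0.186
  3: x = 0.318, y = 0.218
  4: x = 0.186, y = 0.114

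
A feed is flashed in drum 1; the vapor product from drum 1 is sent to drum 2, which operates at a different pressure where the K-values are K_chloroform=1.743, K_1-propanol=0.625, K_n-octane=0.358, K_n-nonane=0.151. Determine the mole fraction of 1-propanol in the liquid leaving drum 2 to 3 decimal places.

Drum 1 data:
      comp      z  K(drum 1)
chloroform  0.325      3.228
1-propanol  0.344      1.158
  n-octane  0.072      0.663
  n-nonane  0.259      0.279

Drum 1:
Material balance + equilibrium reduce to Σ zᵢ(Kᵢ−1)/(1+ψ₁(Kᵢ−1)) = 0.
Check two-phase: ΣzᵢKᵢ = 1.567 > 1 and Σzᵢ/Kᵢ = 1.435 > 1, so g(0) = 0.567 > 0 and g(1) = -0.435 < 0.
Newton–Raphson from ψ₁ = 0.62:
  ψ₁ = 0.620: g = -0.0148, g' = -0.745 → ψ₁ = 0.600
Converged at ψ₁ = 0.600.
Drum-1 compositions:
  chloroform: x = 0.139, y = 0.449
  1-propanol: x = 0.314, y = 0.364
  n-octane: x = 0.090, y = 0.060
  n-nonane: x = 0.456, y = 0.127
Drum-2 feed = drum-1 vapor: z₂ = (0.4490, 0.3639, 0.0598, 0.1274).
Drum 2:
Rachford–Rice: g(ψ₂) = Σ zᵢ(Kᵢ−1)/(1+ψ₂(Kᵢ−1)) = 0.
Feasibility: ΣzᵢKᵢ = 1.051, Σzᵢ/Kᵢ = 1.850 — both > 1, two phases present.
Newton iteration, ψ₂⁰ = 0.5:
  ψ₂ = 0.500: g = -0.1692, g' = -0.540 → ψ₂ = 0.187
  ψ₂ = 0.187: g = -0.0259, g' = -0.412 → ψ₂ = 0.124
  ψ₂ = 0.124: g = -0.0002, g' = -0.408 → ψ₂ = 0.123
Converged at ψ₂ = 0.123.
  chloroform: x = 0.411, y = 0.717
  1-propanol: x = 0.382, y = 0.238
  n-octane: x = 0.065, y = 0.023
  n-nonane: x = 0.142, y = 0.021

x_1-propanol (drum 2) = 0.382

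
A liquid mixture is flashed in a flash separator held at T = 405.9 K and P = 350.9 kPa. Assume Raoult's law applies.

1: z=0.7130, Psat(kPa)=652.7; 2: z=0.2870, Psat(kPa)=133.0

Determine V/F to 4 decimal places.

V/F = 0.8145

Raoult's law: Kᵢ = Pᵢˢᵃᵗ/P = Pᵢˢᵃᵗ/350.9.
  K_1 = 652.7/350.9 = 1.860074, K_2 = 133.0/350.9 = 0.379025
Rachford–Rice: g(V/F) = Σ zᵢ(Kᵢ−1)/(1+V/F(Kᵢ−1)) = 0.
Feasibility: ΣzᵢKᵢ = 1.4350, Σzᵢ/Kᵢ = 1.1405 — both > 1, two phases present.
Binary case is linear: z₁(K₁−1)(1+V/F(K₂−1)) + z₂(K₂−1)(1+V/F(K₁−1)) = 0
⇒ V/F = [z₁(K₁−1)+z₂(K₂−1)] / [−(K₁−1)(K₂−1)] = 0.43501/0.53408 = 0.8145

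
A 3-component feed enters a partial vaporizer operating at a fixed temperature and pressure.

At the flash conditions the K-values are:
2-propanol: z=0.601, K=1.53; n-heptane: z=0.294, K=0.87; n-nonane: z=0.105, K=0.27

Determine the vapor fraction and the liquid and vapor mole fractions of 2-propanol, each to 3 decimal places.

Let ψ = V/F and solve Σ zᵢ(Kᵢ−1)/(1+ψ(Kᵢ−1)) = 0.
Check two-phase: ΣzᵢKᵢ = 1.204 > 1 and Σzᵢ/Kᵢ = 1.120 > 1, so g(0) = 0.204 > 0 and g(1) = -0.120 < 0.
Iterate (Newton) starting at ψ = 0.5:
  ψ = 0.500: g = 0.0902, g' = -0.250 → ψ = 0.861
  ψ = 0.861: g = -0.0306, g' = -0.491 → ψ = 0.799
  ψ = 0.799: g = -0.0026, g' = -0.411 → ψ = 0.792
Converged at ψ = 0.792.
Compositions from xᵢ = zᵢ/(1+ψ(Kᵢ−1)), yᵢ = Kᵢxᵢ:
  2-propanol: x = 0.423, y = 0.648
  n-heptane: x = 0.328, y = 0.285
  n-nonane: x = 0.249, y = 0.067

ψ = 0.792, x_2-propanol = 0.423, y_2-propanol = 0.648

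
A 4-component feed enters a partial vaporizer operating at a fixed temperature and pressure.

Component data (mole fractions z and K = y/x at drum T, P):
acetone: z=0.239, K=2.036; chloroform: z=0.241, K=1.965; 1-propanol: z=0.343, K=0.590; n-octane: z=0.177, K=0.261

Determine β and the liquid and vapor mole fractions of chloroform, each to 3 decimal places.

Rachford–Rice: g(β) = Σ zᵢ(Kᵢ−1)/(1+β(Kᵢ−1)) = 0.
g(0) = ΣzᵢKᵢ − 1 = 0.209 and g(1) = 1 − Σzᵢ/Kᵢ = -0.500, so a root lies in (0, 1).
Newton iteration, β⁰ = 0.68:
  β = 0.680: g = -0.1722, g' = -0.672 → β = 0.424
  β = 0.424: g = -0.0234, g' = -0.526 → β = 0.379
Converged at β = 0.379.
Compositions from xᵢ = zᵢ/(1+β(Kᵢ−1)), yᵢ = Kᵢxᵢ:
  acetone: x = 0.172, y = 0.349
  chloroform: x = 0.176, y = 0.347
  1-propanol: x = 0.406, y = 0.240
  n-octane: x = 0.246, y = 0.064

β = 0.379, x_chloroform = 0.176, y_chloroform = 0.347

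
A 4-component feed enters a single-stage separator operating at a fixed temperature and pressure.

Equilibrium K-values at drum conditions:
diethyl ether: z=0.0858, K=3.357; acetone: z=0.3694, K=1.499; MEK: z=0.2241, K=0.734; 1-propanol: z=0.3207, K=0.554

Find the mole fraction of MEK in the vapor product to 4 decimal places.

Rachford–Rice: g(β) = Σ zᵢ(Kᵢ−1)/(1+β(Kᵢ−1)) = 0.
Check two-phase: ΣzᵢKᵢ = 1.1839 > 1 and Σzᵢ/Kᵢ = 1.1562 > 1, so g(0) = 0.1839 > 0 and g(1) = -0.1562 < 0.
Newton iteration, β⁰ = 0.5:
  β = 0.5000: g = -0.01248, g' = -0.2861 → β = 0.4564
  β = 0.4564: g = 0.00014, g' = -0.2928 → β = 0.4568
Converged at β = 0.4568.
Compositions from xᵢ = zᵢ/(1+β(Kᵢ−1)), yᵢ = Kᵢxᵢ:
  diethyl ether: x = 0.0413, y = 0.1387
  acetone: x = 0.3008, y = 0.4509
  MEK: x = 0.2551, y = 0.1872
  1-propanol: x = 0.4028, y = 0.2231

y_MEK = 0.1872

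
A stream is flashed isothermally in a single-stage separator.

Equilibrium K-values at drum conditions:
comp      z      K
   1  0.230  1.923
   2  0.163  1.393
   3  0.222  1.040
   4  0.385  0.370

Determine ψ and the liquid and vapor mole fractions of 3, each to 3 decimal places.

Let ψ = V/F and solve Σ zᵢ(Kᵢ−1)/(1+ψ(Kᵢ−1)) = 0.
g(0) = ΣzᵢKᵢ − 1 = 0.043 and g(1) = 1 − Σzᵢ/Kᵢ = -0.491, so a root lies in (0, 1).
Newton iteration, ψ⁰ = 0.5:
  ψ = 0.500: g = -0.1466, g' = -0.435 → ψ = 0.163
  ψ = 0.163: g = -0.0168, g' = -0.360 → ψ = 0.117
Converged at ψ = 0.117.
Compositions from xᵢ = zᵢ/(1+ψ(Kᵢ−1)), yᵢ = Kᵢxᵢ:
  1: x = 0.208, y = 0.399
  2: x = 0.156, y = 0.217
  3: x = 0.221, y = 0.230
  4: x = 0.416, y = 0.154

ψ = 0.117, x_3 = 0.221, y_3 = 0.230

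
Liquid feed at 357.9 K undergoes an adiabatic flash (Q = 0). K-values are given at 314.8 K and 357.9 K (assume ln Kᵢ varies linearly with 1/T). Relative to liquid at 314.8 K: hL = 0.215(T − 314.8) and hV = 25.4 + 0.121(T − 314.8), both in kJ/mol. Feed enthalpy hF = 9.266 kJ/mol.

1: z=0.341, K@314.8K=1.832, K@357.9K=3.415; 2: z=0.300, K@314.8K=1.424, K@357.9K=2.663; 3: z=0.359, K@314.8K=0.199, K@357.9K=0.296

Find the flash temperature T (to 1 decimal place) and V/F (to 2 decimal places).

Adiabatic flash: solve Rachford–Rice at each trial T, then check hF = ψ·hV(T) + (1−ψ)·hL(T).
  T = 314.8 K: K = (1.832, 1.424, 0.199), RR gives ψ = 0.233, H_out = 5.912 kJ/mol
  T = 357.9 K: K = (3.415, 2.663, 0.296), RR gives ψ = 0.733, H_out = 24.913 kJ/mol
  T = 336.4 K: K = (2.553, 1.988, 0.246), RR gives ψ = 0.566, H_out = 17.864 kJ/mol
  T = 325.6 K: K = (2.175, 1.692, 0.222), RR gives ψ = 0.438, H_out = 13.007 kJ/mol
  T = 320.2 K: K = (1.999, 1.554, 0.210), RR gives ψ = 0.350, H_out = 9.872 kJ/mol
  T = 317.5 K: K = (1.914, 1.488, 0.205), RR gives ψ = 0.296, H_out = 8.022 kJ/mol
  T = 318.9 K: K = (1.958, 1.522, 0.208), RR gives ψ = 0.325, H_out = 9.009 kJ/mol
Linear interpolation between T = 318.9 (H_out = 9.009) and T = 320.2 (H_out = 9.872) on hF = 9.266 gives T ≈ 319.3 K, at which ψ = 0.33.

T = 319.3 K, V/F = 0.33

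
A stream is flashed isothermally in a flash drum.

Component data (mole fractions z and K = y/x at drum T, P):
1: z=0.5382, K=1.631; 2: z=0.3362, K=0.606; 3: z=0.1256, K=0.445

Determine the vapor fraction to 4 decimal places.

Material balance + equilibrium reduce to Σ zᵢ(Kᵢ−1)/(1+ψ(Kᵢ−1)) = 0.
g(0) = ΣzᵢKᵢ − 1 = 0.1374 and g(1) = 1 − Σzᵢ/Kᵢ = -0.1670, so a root lies in (0, 1).
Newton–Raphson from ψ = 0.68:
  ψ = 0.6800: g = -0.05526, g' = -0.3021 → ψ = 0.4971
  ψ = 0.4971: g = -0.00247, g' = -0.2787 → ψ = 0.4882
Converged at ψ = 0.4882.

ψ = 0.4882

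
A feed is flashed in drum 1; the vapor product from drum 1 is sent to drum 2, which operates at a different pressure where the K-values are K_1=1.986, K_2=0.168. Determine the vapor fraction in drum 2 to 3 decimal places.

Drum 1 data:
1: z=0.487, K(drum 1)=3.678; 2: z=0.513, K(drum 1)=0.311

Drum 1:
Material balance + equilibrium reduce to Σ zᵢ(Kᵢ−1)/(1+ψ₁(Kᵢ−1)) = 0.
Feasibility: ΣzᵢKᵢ = 1.951, Σzᵢ/Kᵢ = 1.782 — both > 1, two phases present.
Binary case is linear: z₁(K₁−1)(1+ψ₁(K₂−1)) + z₂(K₂−1)(1+ψ₁(K₁−1)) = 0
⇒ ψ₁ = [z₁(K₁−1)+z₂(K₂−1)] / [−(K₁−1)(K₂−1)] = 0.9507/1.8451 = 0.515
Drum-1 compositions:
  1: x = 0.205, y = 0.753
  2: x = 0.795, y = 0.247
Drum-2 feed = drum-1 vapor: z₂ = (0.7526, 0.2474).
Drum 2:
Let ψ₂ = V/F and solve Σ zᵢ(Kᵢ−1)/(1+ψ₂(Kᵢ−1)) = 0.
g(0) = ΣzᵢKᵢ − 1 = 0.536 and g(1) = 1 − Σzᵢ/Kᵢ = -0.851, so a root lies in (0, 1).
Binary case is linear: z₁(K₁−1)(1+ψ₂(K₂−1)) + z₂(K₂−1)(1+ψ₂(K₁−1)) = 0
⇒ ψ₂ = [z₁(K₁−1)+z₂(K₂−1)] / [−(K₁−1)(K₂−1)] = 0.5363/0.8204 = 0.654
  1: x = 0.458, y = 0.909
  2: x = 0.542, y = 0.091

V/F (drum 2) = 0.654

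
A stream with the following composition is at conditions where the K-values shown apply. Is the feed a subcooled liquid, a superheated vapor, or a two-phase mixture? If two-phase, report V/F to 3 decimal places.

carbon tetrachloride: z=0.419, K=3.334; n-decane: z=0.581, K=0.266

two-phase, V/F = 0.322

ΣzᵢKᵢ = 1.551; Σzᵢ/Kᵢ = 2.310.
Both exceed 1, so a two-phase solution exists.
Let ψ = V/F and solve Σ zᵢ(Kᵢ−1)/(1+ψ(Kᵢ−1)) = 0.
Newton–Raphson from ψ = 0.5:
  ψ = 0.500: g = -0.2224, g' = -1.267 → ψ = 0.324
  ψ = 0.324: g = -0.0033, g' = -1.278 → ψ = 0.322
Converged at ψ = 0.322.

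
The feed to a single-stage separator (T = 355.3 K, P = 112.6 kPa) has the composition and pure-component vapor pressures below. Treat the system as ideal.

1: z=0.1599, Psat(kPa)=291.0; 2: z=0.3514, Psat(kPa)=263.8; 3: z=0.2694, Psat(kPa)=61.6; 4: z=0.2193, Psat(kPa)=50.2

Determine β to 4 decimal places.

Raoult's law: Kᵢ = Pᵢˢᵃᵗ/P = Pᵢˢᵃᵗ/112.6.
  K_1 = 291.0/112.6 = 2.584369, K_2 = 263.8/112.6 = 2.342806, K_3 = 61.6/112.6 = 0.547069, K_4 = 50.2/112.6 = 0.445826
Newton iteration, β⁰ = 0.6:
  β = 0.6000: g = 0.04157, g' = -0.5552 → β = 0.6749
  β = 0.6749: g = 0.00009, g' = -0.5546 → β = 0.6750
Converged at β = 0.6750.

β = 0.6750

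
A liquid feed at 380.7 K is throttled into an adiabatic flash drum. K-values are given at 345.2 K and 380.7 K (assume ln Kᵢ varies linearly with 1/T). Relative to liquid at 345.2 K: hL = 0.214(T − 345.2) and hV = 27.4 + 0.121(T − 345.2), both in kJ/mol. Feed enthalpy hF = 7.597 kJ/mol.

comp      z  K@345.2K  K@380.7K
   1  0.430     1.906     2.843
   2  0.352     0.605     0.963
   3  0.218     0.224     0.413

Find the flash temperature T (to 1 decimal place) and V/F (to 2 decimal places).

Adiabatic flash: solve Rachford–Rice at each trial T, then check hF = ψ·hV(T) + (1−ψ)·hL(T).
  T = 345.2 K: K = (1.906, 0.605, 0.224), RR gives ψ = 0.157, H_out = 4.312 kJ/mol
  T = 380.7 K: K = (2.843, 0.963, 0.413), RR gives ψ = 0.924, H_out = 29.867 kJ/mol
  T = 362.9 K: K = (2.349, 0.772, 0.308), RR gives ψ = 0.546, H_out = 17.849 kJ/mol
  T = 354.0 K: K = (2.120, 0.685, 0.264), RR gives ψ = 0.360, H_out = 11.440 kJ/mol
  T = 349.6 K: K = (2.012, 0.644, 0.243), RR gives ψ = 0.262, H_out = 8.013 kJ/mol
  T = 347.4 K: K = (1.958, 0.624, 0.234), RR gives ψ = 0.211, H_out = 6.203 kJ/mol
Linear interpolation between T = 347.4 (H_out = 6.203) and T = 349.6 (H_out = 8.013) on hF = 7.597 gives T ≈ 349.1 K, at which ψ = 0.25.

T = 349.1 K, V/F = 0.25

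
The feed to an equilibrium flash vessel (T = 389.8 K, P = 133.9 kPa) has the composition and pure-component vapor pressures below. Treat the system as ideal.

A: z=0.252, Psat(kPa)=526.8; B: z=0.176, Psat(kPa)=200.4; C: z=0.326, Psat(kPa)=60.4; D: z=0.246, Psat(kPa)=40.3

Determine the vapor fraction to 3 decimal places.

ψ = 0.339

Raoult's law: Kᵢ = Pᵢˢᵃᵗ/P = Pᵢˢᵃᵗ/133.9.
  K_A = 526.8/133.9 = 3.93428, K_B = 200.4/133.9 = 1.49664, K_C = 60.4/133.9 = 0.45108, K_D = 40.3/133.9 = 0.30097
Material balance + equilibrium reduce to Σ zᵢ(Kᵢ−1)/(1+ψ(Kᵢ−1)) = 0.
g(0) = ΣzᵢKᵢ − 1 = 0.476 and g(1) = 1 − Σzᵢ/Kᵢ = -0.722, so a root lies in (0, 1).
Newton iteration, ψ⁰ = 0.5:
  ψ = 0.500: g = -0.1413, g' = -0.855 → ψ = 0.335
  ψ = 0.335: g = 0.0042, g' = -0.936 → ψ = 0.339
Converged at ψ = 0.339.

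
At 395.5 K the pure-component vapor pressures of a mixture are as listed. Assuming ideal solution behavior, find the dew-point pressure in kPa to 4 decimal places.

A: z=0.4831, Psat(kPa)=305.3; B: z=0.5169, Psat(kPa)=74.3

At the dew point ψ → 1, so Σzᵢ/Kᵢ = 1 with Kᵢ = Pᵢˢᵃᵗ/P ⇒ 1/P = Σzᵢ/Pᵢˢᵃᵗ.
1/P = 0.4831/305.3 + 0.5169/74.3 = 0.0085393 ⇒ P = 117.1055 kPa

Pdew = 117.1055 kPa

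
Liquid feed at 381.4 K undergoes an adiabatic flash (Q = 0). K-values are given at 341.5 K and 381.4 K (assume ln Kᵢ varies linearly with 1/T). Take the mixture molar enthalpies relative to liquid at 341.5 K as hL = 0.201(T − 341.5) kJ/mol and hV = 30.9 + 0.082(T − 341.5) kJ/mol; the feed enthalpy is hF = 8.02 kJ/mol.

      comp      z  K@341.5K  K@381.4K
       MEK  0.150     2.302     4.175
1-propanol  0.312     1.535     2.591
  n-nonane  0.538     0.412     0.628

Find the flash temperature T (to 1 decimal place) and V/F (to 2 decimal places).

T = 346.8 K, V/F = 0.23

Adiabatic flash: solve Rachford–Rice at each trial T, then check hF = ψ·hV(T) + (1−ψ)·hL(T).
  T = 341.5 K: K = (2.302, 1.535, 0.412), RR gives ψ = 0.090, H_out = 2.784 kJ/mol
  T = 381.4 K: K = (4.175, 2.591, 0.628), RR gives ψ = 0.967, H_out = 33.307 kJ/mol
  T = 361.4 K: K = (3.149, 2.022, 0.514), RR gives ψ = 0.541, H_out = 19.435 kJ/mol
  T = 351.4 K: K = (2.702, 1.767, 0.462), RR gives ψ = 0.334, H_out = 11.925 kJ/mol
  T = 346.4 K: K = (2.495, 1.648, 0.436), RR gives ψ = 0.219, H_out = 7.613 kJ/mol
  T = 348.9 K: K = (2.597, 1.707, 0.449), RR gives ψ = 0.278, H_out = 9.833 kJ/mol
  T = 347.6 K: K = (2.544, 1.676, 0.442), RR gives ψ = 0.248, H_out = 8.696 kJ/mol
  T = 347.0 K: K = (2.519, 1.662, 0.439), RR gives ψ = 0.233, H_out = 8.159 kJ/mol
Linear interpolation between T = 346.4 (H_out = 7.613) and T = 347.0 (H_out = 8.159) on hF = 8.02 gives T ≈ 346.8 K, at which ψ = 0.23.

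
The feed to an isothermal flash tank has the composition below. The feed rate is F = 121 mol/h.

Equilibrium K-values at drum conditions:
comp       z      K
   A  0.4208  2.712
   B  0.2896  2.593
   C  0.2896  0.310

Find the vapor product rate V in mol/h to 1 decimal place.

Rachford–Rice: g(ψ) = Σ zᵢ(Kᵢ−1)/(1+ψ(Kᵢ−1)) = 0.
Check two-phase: ΣzᵢKᵢ = 1.9819 > 1 and Σzᵢ/Kᵢ = 1.2010 > 1, so g(0) = 0.9819 > 0 and g(1) = -0.2010 < 0.
Newton–Raphson from ψ = 0.41:
  ψ = 0.4100: g = 0.42370, g' = -0.9628 → ψ = 0.8501
  ψ = 0.8501: g = 0.00608, g' = -1.1437 → ψ = 0.8554
  ψ = 0.8554: g = -0.00003, g' = -1.1558 → ψ = 0.8553
Converged at ψ = 0.8553.
Then V = ψ·F = 0.8553·121 = 103.5 mol/h and L = F − V = 17.5 mol/h.

V = 103.5 mol/h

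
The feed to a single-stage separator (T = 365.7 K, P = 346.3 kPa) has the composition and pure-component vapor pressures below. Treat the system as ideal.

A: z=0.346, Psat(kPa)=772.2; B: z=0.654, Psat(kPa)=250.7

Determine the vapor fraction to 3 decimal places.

ψ = 0.722

Raoult's law: Kᵢ = Pᵢˢᵃᵗ/P = Pᵢˢᵃᵗ/346.3.
  K_A = 772.2/346.3 = 2.22986, K_B = 250.7/346.3 = 0.72394
Rachford–Rice: g(ψ) = Σ zᵢ(Kᵢ−1)/(1+ψ(Kᵢ−1)) = 0.
Feasibility: ΣzᵢKᵢ = 1.245, Σzᵢ/Kᵢ = 1.059 — both > 1, two phases present.
Binary case is linear: z₁(K₁−1)(1+ψ(K₂−1)) + z₂(K₂−1)(1+ψ(K₁−1)) = 0
⇒ ψ = [z₁(K₁−1)+z₂(K₂−1)] / [−(K₁−1)(K₂−1)] = 0.2450/0.3395 = 0.722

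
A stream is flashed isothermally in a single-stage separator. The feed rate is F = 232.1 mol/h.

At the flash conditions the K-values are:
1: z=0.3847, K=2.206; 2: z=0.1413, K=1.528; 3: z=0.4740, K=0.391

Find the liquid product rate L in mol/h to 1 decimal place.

Iterate (Newton) starting at V/F = 0.5:
  V/F = 0.5000: g = -0.06660, g' = -0.6058 → V/F = 0.3901
  V/F = 0.3901: g = -0.00122, g' = -0.5883 → V/F = 0.3880
Converged at V/F = 0.3880.
Then V = V/F·F = 0.3880·232.1 = 90.1 mol/h and L = F − V = 142.0 mol/h.

L = 142.0 mol/h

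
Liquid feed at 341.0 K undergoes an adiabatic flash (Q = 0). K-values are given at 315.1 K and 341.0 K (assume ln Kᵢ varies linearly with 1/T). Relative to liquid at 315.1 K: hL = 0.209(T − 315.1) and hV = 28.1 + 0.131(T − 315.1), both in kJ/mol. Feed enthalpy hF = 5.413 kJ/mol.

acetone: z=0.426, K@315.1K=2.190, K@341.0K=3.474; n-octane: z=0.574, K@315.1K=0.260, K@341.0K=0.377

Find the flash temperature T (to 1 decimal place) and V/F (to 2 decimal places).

T = 319.0 K, V/F = 0.17

Adiabatic flash: solve Rachford–Rice at each trial T, then check hF = ψ·hV(T) + (1−ψ)·hL(T).
  T = 315.1 K: K = (2.190, 0.260), RR gives ψ = 0.093, H_out = 2.622 kJ/mol
  T = 341.0 K: K = (3.474, 0.377), RR gives ψ = 0.452, H_out = 17.195 kJ/mol
  T = 328.1 K: K = (2.786, 0.316), RR gives ψ = 0.301, H_out = 10.872 kJ/mol
  T = 321.6 K: K = (2.476, 0.287), RR gives ψ = 0.209, H_out = 7.115 kJ/mol
  T = 318.4 K: K = (2.332, 0.274), RR gives ψ = 0.156, H_out = 5.021 kJ/mol
  T = 320.0 K: K = (2.403, 0.280), RR gives ψ = 0.183, H_out = 6.093 kJ/mol
Linear interpolation between T = 318.4 (H_out = 5.021) and T = 320.0 (H_out = 6.093) on hF = 5.413 gives T ≈ 319.0 K, at which ψ = 0.17.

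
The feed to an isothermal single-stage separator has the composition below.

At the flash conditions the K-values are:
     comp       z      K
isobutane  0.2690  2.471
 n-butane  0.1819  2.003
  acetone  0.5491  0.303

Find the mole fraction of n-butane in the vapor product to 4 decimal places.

Material balance + equilibrium reduce to Σ zᵢ(Kᵢ−1)/(1+ψ(Kᵢ−1)) = 0.
g(0) = ΣzᵢKᵢ − 1 = 0.1954 and g(1) = 1 − Σzᵢ/Kᵢ = -1.0119, so a root lies in (0, 1).
Iterate (Newton) starting at ψ = 0.5:
  ψ = 0.5000: g = -0.23794, g' = -0.9029 → ψ = 0.2365
  ψ = 0.2365: g = -0.01721, g' = -0.8224 → ψ = 0.2156
Converged at ψ = 0.2156.
Compositions from xᵢ = zᵢ/(1+ψ(Kᵢ−1)), yᵢ = Kᵢxᵢ:
  isobutane: x = 0.2042, y = 0.5046
  n-butane: x = 0.1496, y = 0.2996
  acetone: x = 0.6462, y = 0.1958

y_n-butane = 0.2996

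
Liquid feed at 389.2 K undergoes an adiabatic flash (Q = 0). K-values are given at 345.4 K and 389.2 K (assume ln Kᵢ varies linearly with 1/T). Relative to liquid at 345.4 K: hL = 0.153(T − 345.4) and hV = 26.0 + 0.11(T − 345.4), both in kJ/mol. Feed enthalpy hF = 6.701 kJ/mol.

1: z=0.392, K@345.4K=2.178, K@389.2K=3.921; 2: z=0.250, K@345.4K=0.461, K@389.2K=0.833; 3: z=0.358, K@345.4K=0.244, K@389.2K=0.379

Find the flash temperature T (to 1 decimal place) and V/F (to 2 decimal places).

Adiabatic flash: solve Rachford–Rice at each trial T, then check hF = ψ·hV(T) + (1−ψ)·hL(T).
  T = 345.4 K: K = (2.178, 0.461, 0.244), RR gives ψ = 0.071, H_out = 1.847 kJ/mol
  T = 389.2 K: K = (3.921, 0.833, 0.379), RR gives ψ = 0.619, H_out = 21.631 kJ/mol
  T = 367.3 K: K = (2.974, 0.631, 0.308), RR gives ψ = 0.378, H_out = 12.835 kJ/mol
  T = 356.4 K: K = (2.559, 0.542, 0.275), RR gives ψ = 0.243, H_out = 7.873 kJ/mol
  T = 350.9 K: K = (2.364, 0.501, 0.259), RR gives ψ = 0.163, H_out = 5.040 kJ/mol
  T = 353.6 K: K = (2.459, 0.521, 0.267), RR gives ψ = 0.203, H_out = 6.468 kJ/mol
  T = 355.0 K: K = (2.509, 0.531, 0.271), RR gives ψ = 0.223, H_out = 7.179 kJ/mol
Linear interpolation between T = 353.6 (H_out = 6.468) and T = 355.0 (H_out = 7.179) on hF = 6.701 gives T ≈ 354.1 K, at which ψ = 0.21.

T = 354.1 K, V/F = 0.21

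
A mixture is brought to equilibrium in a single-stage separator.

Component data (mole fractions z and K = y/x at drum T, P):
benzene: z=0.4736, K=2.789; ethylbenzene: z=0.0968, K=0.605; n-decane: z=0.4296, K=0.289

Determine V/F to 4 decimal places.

V/F = 0.4225

Rachford–Rice: g(V/F) = Σ zᵢ(Kᵢ−1)/(1+V/F(Kᵢ−1)) = 0.
g(0) = ΣzᵢKᵢ − 1 = 0.5036 and g(1) = 1 − Σzᵢ/Kᵢ = -0.8163, so a root lies in (0, 1).
Newton–Raphson from V/F = 0.62:
  V/F = 0.6200: g = -0.19517, g' = -1.0618 → V/F = 0.4362
  V/F = 0.4362: g = -0.01304, g' = -0.9566 → V/F = 0.4225
Converged at V/F = 0.4225.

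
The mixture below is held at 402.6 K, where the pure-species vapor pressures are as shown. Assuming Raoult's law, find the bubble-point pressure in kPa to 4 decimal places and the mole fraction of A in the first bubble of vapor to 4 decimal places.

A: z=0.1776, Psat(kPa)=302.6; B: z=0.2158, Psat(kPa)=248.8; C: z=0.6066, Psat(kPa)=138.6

At the bubble point ψ → 0, so ΣzᵢKᵢ = 1 with Kᵢ = Pᵢˢᵃᵗ/P ⇒ P = ΣzᵢPᵢˢᵃᵗ.
P = 0.1776·302.6 + 0.2158·248.8 + 0.6066·138.6 = 191.5076 kPa
yᵢ = zᵢPᵢˢᵃᵗ/P ⇒ y_A = 0.1776·302.6/191.5076 = 0.2806

Pbub = 191.5076 kPa, y_A = 0.2806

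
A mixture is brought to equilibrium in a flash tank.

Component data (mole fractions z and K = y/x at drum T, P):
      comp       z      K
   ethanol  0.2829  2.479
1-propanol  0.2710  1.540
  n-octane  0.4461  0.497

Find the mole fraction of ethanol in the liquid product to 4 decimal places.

x_ethanol = 0.1471

Let β = V/F and solve Σ zᵢ(Kᵢ−1)/(1+β(Kᵢ−1)) = 0.
Check two-phase: ΣzᵢKᵢ = 1.3404 > 1 and Σzᵢ/Kᵢ = 1.1877 > 1, so g(0) = 0.3404 > 0 and g(1) = -0.1877 < 0.
Newton iteration, β⁰ = 0.39:
  β = 0.3900: g = 0.10708, g' = -0.4775 → β = 0.6143
  β = 0.6143: g = 0.00441, g' = -0.4508 → β = 0.6240
Converged at β = 0.6240.
Compositions from xᵢ = zᵢ/(1+β(Kᵢ−1)), yᵢ = Kᵢxᵢ:
  ethanol: x = 0.1471, y = 0.3647
  1-propanol: x = 0.2027, y = 0.3122
  n-octane: x = 0.6502, y = 0.3231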